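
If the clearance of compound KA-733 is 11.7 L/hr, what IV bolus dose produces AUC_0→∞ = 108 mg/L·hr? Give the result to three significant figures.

Dose_iv = CL × AUC_0→∞
     = 11.7 × 108 = 1263.6 mg

Dose = 1260 mg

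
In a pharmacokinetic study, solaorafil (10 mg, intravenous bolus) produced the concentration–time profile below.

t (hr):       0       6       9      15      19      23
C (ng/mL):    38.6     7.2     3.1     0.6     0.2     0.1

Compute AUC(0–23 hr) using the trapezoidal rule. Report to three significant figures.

AUC = 166 ng/mL·hr

Trapezoidal AUC_0→23:
  [0→6]: (38.6+7.2)/2 × 6 = 137.4
  [6→9]: (7.2+3.1)/2 × 3 = 15.45
  [9→15]: (3.1+0.6)/2 × 6 = 11.1
  [15→19]: (0.6+0.2)/2 × 4 = 1.6
  [19→23]: (0.2+0.1)/2 × 4 = 0.6
  Sum = 166.15 ng/mL·hr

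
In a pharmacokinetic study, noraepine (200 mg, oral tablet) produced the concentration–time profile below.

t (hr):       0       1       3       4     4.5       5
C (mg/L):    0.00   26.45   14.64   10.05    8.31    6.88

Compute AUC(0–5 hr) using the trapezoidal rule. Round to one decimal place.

AUC = 75.0 mg/L·hr

Trapezoidal AUC_0→5:
  [0→1]: (0.00+26.45)/2 × 1 = 13.225
  [1→3]: (26.45+14.64)/2 × 2 = 41.09
  [3→4]: (14.64+10.05)/2 × 1 = 12.345
  [4→4.5]: (10.05+8.31)/2 × 0.5 = 4.59
  [4.5→5]: (8.31+6.88)/2 × 0.5 = 3.7975
  Sum = 75.0475 mg/L·hr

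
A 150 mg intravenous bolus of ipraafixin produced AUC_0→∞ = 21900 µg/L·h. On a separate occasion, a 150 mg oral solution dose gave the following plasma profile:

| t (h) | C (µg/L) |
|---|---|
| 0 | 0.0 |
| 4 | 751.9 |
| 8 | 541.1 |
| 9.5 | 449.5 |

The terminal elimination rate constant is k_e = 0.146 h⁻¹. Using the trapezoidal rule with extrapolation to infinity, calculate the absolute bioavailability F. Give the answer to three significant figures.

Trapezoidal AUC_0→9.5 (oral solution):
  [0→4]: (0.0+751.9)/2 × 4 = 1503.8
  [4→8]: (751.9+541.1)/2 × 4 = 2586.0
  [8→9.5]: (541.1+449.5)/2 × 1.5 = 742.95
  Sum = 4832.75 µg/L·h
Tail: C_last/k_e = 449.5/0.146 = 3078.767
AUC_0→∞ (oral solution) = 4832.75 + 3078.767 = 7911.517 µg/L·h
F = (AUC_ev/D_ev)/(AUC_iv/D_iv) = (7911.517/150)/(21900/150) = 52.7434/146 = 0.3613

F = 0.361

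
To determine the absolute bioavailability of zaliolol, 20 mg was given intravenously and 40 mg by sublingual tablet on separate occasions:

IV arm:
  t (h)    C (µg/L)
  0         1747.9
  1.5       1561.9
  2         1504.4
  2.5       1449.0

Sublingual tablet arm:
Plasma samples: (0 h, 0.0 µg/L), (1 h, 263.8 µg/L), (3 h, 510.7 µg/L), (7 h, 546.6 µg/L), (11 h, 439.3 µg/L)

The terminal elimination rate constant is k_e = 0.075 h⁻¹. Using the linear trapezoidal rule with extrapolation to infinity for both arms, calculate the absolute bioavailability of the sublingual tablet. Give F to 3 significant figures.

Trapezoidal AUC_0→2.5 (IV):
  [0→1.5]: (1747.9+1561.9)/2 × 1.5 = 2482.35
  [1.5→2]: (1561.9+1504.4)/2 × 0.5 = 766.575
  [2→2.5]: (1504.4+1449.0)/2 × 0.5 = 738.35
  Sum = 3987.275 µg/L·h
IV tail: 1449.0/0.075 = 19320.000; AUC_iv,0→∞ = 3987.275 + 19320.000 = 23307.275 µg/L·h
Trapezoidal AUC_0→11 (sublingual tablet):
  [0→1]: (0.0+263.8)/2 × 1 = 131.9
  [1→3]: (263.8+510.7)/2 × 2 = 774.5
  [3→7]: (510.7+546.6)/2 × 4 = 2114.6
  [7→11]: (546.6+439.3)/2 × 4 = 1971.8
  Sum = 4992.8 µg/L·h
sublingual tablet tail: 439.3/0.075 = 5857.333; AUC_ev,0→∞ = 4992.8 + 5857.333 = 10850.133 µg/L·h
F = (AUC_ev/D_ev)/(AUC_iv/D_iv) = (10850.133/40)/(23307.275/20) = 271.253/1165.36 = 0.2328

F = 0.233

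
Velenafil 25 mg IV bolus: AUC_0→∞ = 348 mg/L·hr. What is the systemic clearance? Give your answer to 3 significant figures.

CL = Dose_iv / AUC_0→∞
   = 25 / 348 = 0.0718391 L/hr

CL = 0.0718 L/hr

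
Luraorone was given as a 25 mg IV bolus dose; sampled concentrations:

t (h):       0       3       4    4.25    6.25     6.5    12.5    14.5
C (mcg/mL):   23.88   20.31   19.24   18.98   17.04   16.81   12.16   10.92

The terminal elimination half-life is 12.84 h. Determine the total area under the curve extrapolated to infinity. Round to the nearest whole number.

AUC = 443 mcg/mL·h

Trapezoidal AUC_0→14.5:
  [0→3]: (23.88+20.31)/2 × 3 = 66.285
  [3→4]: (20.31+19.24)/2 × 1 = 19.775
  [4→4.25]: (19.24+18.98)/2 × 0.25 = 4.7775
  [4.25→6.25]: (18.98+17.04)/2 × 2 = 36.02
  [6.25→6.5]: (17.04+16.81)/2 × 0.25 = 4.23125
  [6.5→12.5]: (16.81+12.16)/2 × 6 = 86.91
  [12.5→14.5]: (12.16+10.92)/2 × 2 = 23.08
  Sum = 241.07875 mcg/mL·h
k_e = ln2 / t½ = 0.693147 / 12.84 = 0.0540 h^-1
Extrapolated tail: C_last / k_e = 10.92 / 0.054 = 202.222
AUC_0→∞ = 241.07875 + 202.222 = 443.30075 mcg/mL·h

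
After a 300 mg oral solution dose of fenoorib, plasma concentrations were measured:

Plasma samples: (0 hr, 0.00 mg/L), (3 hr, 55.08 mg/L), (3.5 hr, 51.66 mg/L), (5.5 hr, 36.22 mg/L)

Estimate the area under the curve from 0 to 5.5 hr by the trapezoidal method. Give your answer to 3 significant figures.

AUC = 197 mg/L·hr

Trapezoidal AUC_0→5.5:
  [0→3]: (0.00+55.08)/2 × 3 = 82.62
  [3→3.5]: (55.08+51.66)/2 × 0.5 = 26.685
  [3.5→5.5]: (51.66+36.22)/2 × 2 = 87.88
  Sum = 197.185 mg/L·hr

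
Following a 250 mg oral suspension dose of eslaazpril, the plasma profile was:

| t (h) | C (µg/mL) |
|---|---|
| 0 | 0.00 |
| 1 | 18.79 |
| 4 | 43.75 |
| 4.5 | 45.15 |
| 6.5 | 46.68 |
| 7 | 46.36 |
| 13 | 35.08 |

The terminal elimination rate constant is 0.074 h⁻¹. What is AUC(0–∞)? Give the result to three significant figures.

Trapezoidal AUC_0→13:
  [0→1]: (0.00+18.79)/2 × 1 = 9.395
  [1→4]: (18.79+43.75)/2 × 3 = 93.81
  [4→4.5]: (43.75+45.15)/2 × 0.5 = 22.225
  [4.5→6.5]: (45.15+46.68)/2 × 2 = 91.83
  [6.5→7]: (46.68+46.36)/2 × 0.5 = 23.26
  [7→13]: (46.36+35.08)/2 × 6 = 244.32
  Sum = 484.84 µg/mL·h
Extrapolated tail: C_last / k_e = 35.08 / 0.074 = 474.054
AUC_0→∞ = 484.84 + 474.054 = 958.894 µg/mL·h

AUC = 959 µg/mL·h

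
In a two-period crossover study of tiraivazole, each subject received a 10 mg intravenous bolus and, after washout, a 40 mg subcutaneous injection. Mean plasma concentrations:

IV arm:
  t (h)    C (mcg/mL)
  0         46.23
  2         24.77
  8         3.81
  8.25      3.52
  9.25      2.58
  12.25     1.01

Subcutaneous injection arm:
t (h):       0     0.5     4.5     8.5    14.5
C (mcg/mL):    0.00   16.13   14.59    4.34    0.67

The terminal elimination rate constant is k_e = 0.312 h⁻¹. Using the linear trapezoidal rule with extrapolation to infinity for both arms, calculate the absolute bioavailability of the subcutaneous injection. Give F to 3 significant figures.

Trapezoidal AUC_0→12.25 (IV):
  [0→2]: (46.23+24.77)/2 × 2 = 71.0
  [2→8]: (24.77+3.81)/2 × 6 = 85.74
  [8→8.25]: (3.81+3.52)/2 × 0.25 = 0.91625
  [8.25→9.25]: (3.52+2.58)/2 × 1 = 3.05
  [9.25→12.25]: (2.58+1.01)/2 × 3 = 5.385
  Sum = 166.09125 mcg/mL·h
IV tail: 1.01/0.312 = 3.237; AUC_iv,0→∞ = 166.09125 + 3.237 = 169.32825 mcg/mL·h
Trapezoidal AUC_0→14.5 (subcutaneous injection):
  [0→0.5]: (0.00+16.13)/2 × 0.5 = 4.0325
  [0.5→4.5]: (16.13+14.59)/2 × 4 = 61.44
  [4.5→8.5]: (14.59+4.34)/2 × 4 = 37.86
  [8.5→14.5]: (4.34+0.67)/2 × 6 = 15.03
  Sum = 118.3625 mcg/mL·h
subcutaneous injection tail: 0.67/0.312 = 2.147; AUC_ev,0→∞ = 118.3625 + 2.147 = 120.5095 mcg/mL·h
F = (AUC_ev/D_ev)/(AUC_iv/D_iv) = (120.5095/40)/(169.32825/10) = 3.0127375/16.932825 = 0.1779

F = 0.178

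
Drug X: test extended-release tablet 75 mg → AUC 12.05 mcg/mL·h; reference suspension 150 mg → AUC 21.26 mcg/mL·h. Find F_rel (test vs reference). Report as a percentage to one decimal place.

F_rel = 113.4%

F_rel = (AUC_test/D_test) / (AUC_ref/D_ref)
      = (12.05/75) / (21.26/150)
      = 0.160667 / 0.141733 = 1.1336 = 113.36%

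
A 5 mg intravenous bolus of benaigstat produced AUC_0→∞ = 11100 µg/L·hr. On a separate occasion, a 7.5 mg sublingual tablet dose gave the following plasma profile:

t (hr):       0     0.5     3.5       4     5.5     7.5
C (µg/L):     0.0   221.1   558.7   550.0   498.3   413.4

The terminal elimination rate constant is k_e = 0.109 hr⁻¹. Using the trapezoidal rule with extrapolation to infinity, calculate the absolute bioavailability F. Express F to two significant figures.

F = 0.42

Trapezoidal AUC_0→7.5 (sublingual tablet):
  [0→0.5]: (0.0+221.1)/2 × 0.5 = 55.275
  [0.5→3.5]: (221.1+558.7)/2 × 3 = 1169.7
  [3.5→4]: (558.7+550.0)/2 × 0.5 = 277.175
  [4→5.5]: (550.0+498.3)/2 × 1.5 = 786.225
  [5.5→7.5]: (498.3+413.4)/2 × 2 = 911.7
  Sum = 3200.075 µg/L·hr
Tail: C_last/k_e = 413.4/0.109 = 3792.661
AUC_0→∞ (sublingual tablet) = 3200.075 + 3792.661 = 6992.736 µg/L·hr
F = (AUC_ev/D_ev)/(AUC_iv/D_iv) = (6992.736/7.5)/(11100/5) = 932.3648/2220 = 0.4200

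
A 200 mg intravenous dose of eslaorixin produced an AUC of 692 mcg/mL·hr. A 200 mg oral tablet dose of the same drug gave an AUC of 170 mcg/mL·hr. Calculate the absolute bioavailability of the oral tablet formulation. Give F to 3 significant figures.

F = (AUC_ev / D_ev) / (AUC_iv / D_iv)
  = (170/200) / (692/200)
  = 0.85 / 3.46 = 0.2457

F = 0.246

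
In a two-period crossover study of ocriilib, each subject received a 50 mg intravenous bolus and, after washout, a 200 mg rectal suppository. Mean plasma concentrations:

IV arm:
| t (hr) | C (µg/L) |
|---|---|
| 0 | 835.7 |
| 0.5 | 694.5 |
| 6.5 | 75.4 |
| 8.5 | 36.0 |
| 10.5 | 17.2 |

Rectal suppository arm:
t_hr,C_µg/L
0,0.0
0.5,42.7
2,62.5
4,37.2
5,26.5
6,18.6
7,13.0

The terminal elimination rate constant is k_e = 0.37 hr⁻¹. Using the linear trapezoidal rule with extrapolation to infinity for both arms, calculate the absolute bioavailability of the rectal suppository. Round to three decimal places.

F = 0.025

Trapezoidal AUC_0→10.5 (IV):
  [0→0.5]: (835.7+694.5)/2 × 0.5 = 382.55
  [0.5→6.5]: (694.5+75.4)/2 × 6 = 2309.7
  [6.5→8.5]: (75.4+36.0)/2 × 2 = 111.4
  [8.5→10.5]: (36.0+17.2)/2 × 2 = 53.2
  Sum = 2856.85 µg/L·hr
IV tail: 17.2/0.37 = 46.486; AUC_iv,0→∞ = 2856.85 + 46.486 = 2903.336 µg/L·hr
Trapezoidal AUC_0→7 (rectal suppository):
  [0→0.5]: (0.0+42.7)/2 × 0.5 = 10.675
  [0.5→2]: (42.7+62.5)/2 × 1.5 = 78.9
  [2→4]: (62.5+37.2)/2 × 2 = 99.7
  [4→5]: (37.2+26.5)/2 × 1 = 31.85
  [5→6]: (26.5+18.6)/2 × 1 = 22.55
  [6→7]: (18.6+13.0)/2 × 1 = 15.8
  Sum = 259.475 µg/L·hr
rectal suppository tail: 13.0/0.37 = 35.135; AUC_ev,0→∞ = 259.475 + 35.135 = 294.61 µg/L·hr
F = (AUC_ev/D_ev)/(AUC_iv/D_iv) = (294.61/200)/(2903.336/50) = 1.47305/58.06672 = 0.0254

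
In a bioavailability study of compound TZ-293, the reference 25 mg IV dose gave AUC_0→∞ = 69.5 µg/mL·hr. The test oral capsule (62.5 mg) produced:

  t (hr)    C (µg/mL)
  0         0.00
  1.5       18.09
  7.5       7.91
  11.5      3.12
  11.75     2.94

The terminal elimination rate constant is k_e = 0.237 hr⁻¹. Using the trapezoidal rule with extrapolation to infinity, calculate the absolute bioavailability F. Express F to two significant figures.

F = 0.73

Trapezoidal AUC_0→11.75 (oral capsule):
  [0→1.5]: (0.00+18.09)/2 × 1.5 = 13.5675
  [1.5→7.5]: (18.09+7.91)/2 × 6 = 78.0
  [7.5→11.5]: (7.91+3.12)/2 × 4 = 22.06
  [11.5→11.75]: (3.12+2.94)/2 × 0.25 = 0.7575
  Sum = 114.385 µg/mL·hr
Tail: C_last/k_e = 2.94/0.237 = 12.405
AUC_0→∞ (oral capsule) = 114.385 + 12.405 = 126.79 µg/mL·hr
F = (AUC_ev/D_ev)/(AUC_iv/D_iv) = (126.79/62.5)/(69.5/25) = 2.02864/2.78 = 0.7297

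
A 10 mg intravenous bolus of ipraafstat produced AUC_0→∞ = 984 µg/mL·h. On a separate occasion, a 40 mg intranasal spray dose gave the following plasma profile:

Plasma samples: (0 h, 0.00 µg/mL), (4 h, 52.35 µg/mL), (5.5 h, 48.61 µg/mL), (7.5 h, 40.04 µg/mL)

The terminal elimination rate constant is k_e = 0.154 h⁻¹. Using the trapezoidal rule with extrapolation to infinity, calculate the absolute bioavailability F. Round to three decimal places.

F = 0.134

Trapezoidal AUC_0→7.5 (intranasal spray):
  [0→4]: (0.00+52.35)/2 × 4 = 104.7
  [4→5.5]: (52.35+48.61)/2 × 1.5 = 75.72
  [5.5→7.5]: (48.61+40.04)/2 × 2 = 88.65
  Sum = 269.07 µg/mL·h
Tail: C_last/k_e = 40.04/0.154 = 260.000
AUC_0→∞ (intranasal spray) = 269.07 + 260.000 = 529.07 µg/mL·h
F = (AUC_ev/D_ev)/(AUC_iv/D_iv) = (529.07/40)/(984/10) = 13.22675/98.4 = 0.1344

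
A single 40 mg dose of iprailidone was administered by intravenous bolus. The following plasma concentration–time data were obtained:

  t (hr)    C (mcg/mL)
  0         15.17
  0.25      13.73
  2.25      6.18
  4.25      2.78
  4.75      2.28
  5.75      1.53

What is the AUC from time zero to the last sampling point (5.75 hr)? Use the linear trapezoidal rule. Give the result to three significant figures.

AUC = 35.7 mcg/mL·hr

Trapezoidal AUC_0→5.75:
  [0→0.25]: (15.17+13.73)/2 × 0.25 = 3.6125
  [0.25→2.25]: (13.73+6.18)/2 × 2 = 19.91
  [2.25→4.25]: (6.18+2.78)/2 × 2 = 8.96
  [4.25→4.75]: (2.78+2.28)/2 × 0.5 = 1.265
  [4.75→5.75]: (2.28+1.53)/2 × 1 = 1.905
  Sum = 35.6525 mcg/mL·hr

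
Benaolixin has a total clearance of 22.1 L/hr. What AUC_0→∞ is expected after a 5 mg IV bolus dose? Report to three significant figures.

AUC_0→∞ = Dose_iv / CL
        = 5 / 22.1 = 0.226244 mg/L·hr

AUC = 0.226 mg/L·hr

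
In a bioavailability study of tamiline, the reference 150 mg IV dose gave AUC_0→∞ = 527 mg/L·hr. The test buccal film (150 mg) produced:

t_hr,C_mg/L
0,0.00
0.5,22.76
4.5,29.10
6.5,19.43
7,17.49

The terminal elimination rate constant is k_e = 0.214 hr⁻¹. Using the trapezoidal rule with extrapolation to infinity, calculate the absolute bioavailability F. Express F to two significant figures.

F = 0.47

Trapezoidal AUC_0→7 (buccal film):
  [0→0.5]: (0.00+22.76)/2 × 0.5 = 5.69
  [0.5→4.5]: (22.76+29.10)/2 × 4 = 103.72
  [4.5→6.5]: (29.10+19.43)/2 × 2 = 48.53
  [6.5→7]: (19.43+17.49)/2 × 0.5 = 9.23
  Sum = 167.17 mg/L·hr
Tail: C_last/k_e = 17.49/0.214 = 81.729
AUC_0→∞ (buccal film) = 167.17 + 81.729 = 248.899 mg/L·hr
F = (AUC_ev/D_ev)/(AUC_iv/D_iv) = (248.899/150)/(527/150) = 1.65933/3.51333 = 0.4723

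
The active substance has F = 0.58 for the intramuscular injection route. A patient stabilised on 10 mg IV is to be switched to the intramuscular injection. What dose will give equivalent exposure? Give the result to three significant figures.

For equal systemic exposure: F × D_ev = D_iv
D_ev = D_iv / F = 10 / 0.58 = 17.2414 mg

D_intramuscular = 17.2 mg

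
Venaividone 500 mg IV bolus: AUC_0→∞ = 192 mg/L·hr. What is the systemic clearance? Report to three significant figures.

CL = 2.60 L/hr

CL = Dose_iv / AUC_0→∞
   = 500 / 192 = 2.60417 L/hr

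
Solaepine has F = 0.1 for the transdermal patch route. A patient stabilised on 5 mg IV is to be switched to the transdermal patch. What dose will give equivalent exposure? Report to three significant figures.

D_transdermal = 50.0 mg

For equal systemic exposure: F × D_ev = D_iv
D_ev = D_iv / F = 5 / 0.1 = 50 mg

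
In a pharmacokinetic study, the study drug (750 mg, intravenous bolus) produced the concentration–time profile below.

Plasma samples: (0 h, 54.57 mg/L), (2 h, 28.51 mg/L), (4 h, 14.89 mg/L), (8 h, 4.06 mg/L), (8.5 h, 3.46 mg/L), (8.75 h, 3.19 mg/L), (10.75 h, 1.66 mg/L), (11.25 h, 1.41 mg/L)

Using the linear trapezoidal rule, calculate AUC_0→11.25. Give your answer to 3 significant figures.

AUC = 173 mg/L·h

Trapezoidal AUC_0→11.25:
  [0→2]: (54.57+28.51)/2 × 2 = 83.08
  [2→4]: (28.51+14.89)/2 × 2 = 43.4
  [4→8]: (14.89+4.06)/2 × 4 = 37.9
  [8→8.5]: (4.06+3.46)/2 × 0.5 = 1.88
  [8.5→8.75]: (3.46+3.19)/2 × 0.25 = 0.83125
  [8.75→10.75]: (3.19+1.66)/2 × 2 = 4.85
  [10.75→11.25]: (1.66+1.41)/2 × 0.5 = 0.7675
  Sum = 172.70875 mg/L·h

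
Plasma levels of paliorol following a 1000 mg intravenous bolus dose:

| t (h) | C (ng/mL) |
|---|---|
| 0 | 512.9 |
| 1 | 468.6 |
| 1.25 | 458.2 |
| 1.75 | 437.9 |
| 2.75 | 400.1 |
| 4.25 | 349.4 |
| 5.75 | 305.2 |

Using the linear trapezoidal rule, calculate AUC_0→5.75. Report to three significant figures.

Trapezoidal AUC_0→5.75:
  [0→1]: (512.9+468.6)/2 × 1 = 490.75
  [1→1.25]: (468.6+458.2)/2 × 0.25 = 115.85
  [1.25→1.75]: (458.2+437.9)/2 × 0.5 = 224.025
  [1.75→2.75]: (437.9+400.1)/2 × 1 = 419.0
  [2.75→4.25]: (400.1+349.4)/2 × 1.5 = 562.125
  [4.25→5.75]: (349.4+305.2)/2 × 1.5 = 490.95
  Sum = 2302.7 ng/mL·h

AUC = 2300 ng/mL·h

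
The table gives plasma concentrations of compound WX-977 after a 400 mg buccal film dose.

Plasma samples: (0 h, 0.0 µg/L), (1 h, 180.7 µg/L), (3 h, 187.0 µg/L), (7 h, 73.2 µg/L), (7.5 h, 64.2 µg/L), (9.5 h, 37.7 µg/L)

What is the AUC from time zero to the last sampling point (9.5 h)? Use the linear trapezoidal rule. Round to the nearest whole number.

AUC = 1115 µg/L·h

Trapezoidal AUC_0→9.5:
  [0→1]: (0.0+180.7)/2 × 1 = 90.35
  [1→3]: (180.7+187.0)/2 × 2 = 367.7
  [3→7]: (187.0+73.2)/2 × 4 = 520.4
  [7→7.5]: (73.2+64.2)/2 × 0.5 = 34.35
  [7.5→9.5]: (64.2+37.7)/2 × 2 = 101.9
  Sum = 1114.7 µg/L·h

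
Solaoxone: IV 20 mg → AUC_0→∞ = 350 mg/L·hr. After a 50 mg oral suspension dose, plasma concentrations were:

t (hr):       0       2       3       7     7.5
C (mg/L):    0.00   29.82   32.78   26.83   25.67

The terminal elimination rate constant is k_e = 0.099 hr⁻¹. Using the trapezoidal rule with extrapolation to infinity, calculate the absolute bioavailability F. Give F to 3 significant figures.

F = 0.517

Trapezoidal AUC_0→7.5 (oral suspension):
  [0→2]: (0.00+29.82)/2 × 2 = 29.82
  [2→3]: (29.82+32.78)/2 × 1 = 31.3
  [3→7]: (32.78+26.83)/2 × 4 = 119.22
  [7→7.5]: (26.83+25.67)/2 × 0.5 = 13.125
  Sum = 193.465 mg/L·hr
Tail: C_last/k_e = 25.67/0.099 = 259.293
AUC_0→∞ (oral suspension) = 193.465 + 259.293 = 452.758 mg/L·hr
F = (AUC_ev/D_ev)/(AUC_iv/D_iv) = (452.758/50)/(350/20) = 9.05516/17.5 = 0.5174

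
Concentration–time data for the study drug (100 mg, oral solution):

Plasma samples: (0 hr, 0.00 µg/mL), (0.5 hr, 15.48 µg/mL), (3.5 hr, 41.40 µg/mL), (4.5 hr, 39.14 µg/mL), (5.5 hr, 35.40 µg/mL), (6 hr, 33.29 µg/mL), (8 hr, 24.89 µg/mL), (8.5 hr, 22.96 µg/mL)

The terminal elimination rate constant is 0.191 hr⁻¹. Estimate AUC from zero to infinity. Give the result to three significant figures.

Trapezoidal AUC_0→8.5:
  [0→0.5]: (0.00+15.48)/2 × 0.5 = 3.87
  [0.5→3.5]: (15.48+41.40)/2 × 3 = 85.32
  [3.5→4.5]: (41.40+39.14)/2 × 1 = 40.27
  [4.5→5.5]: (39.14+35.40)/2 × 1 = 37.27
  [5.5→6]: (35.40+33.29)/2 × 0.5 = 17.1725
  [6→8]: (33.29+24.89)/2 × 2 = 58.18
  [8→8.5]: (24.89+22.96)/2 × 0.5 = 11.9625
  Sum = 254.045 µg/mL·hr
Extrapolated tail: C_last / k_e = 22.96 / 0.191 = 120.209
AUC_0→∞ = 254.045 + 120.209 = 374.254 µg/mL·hr

AUC = 374 µg/mL·hr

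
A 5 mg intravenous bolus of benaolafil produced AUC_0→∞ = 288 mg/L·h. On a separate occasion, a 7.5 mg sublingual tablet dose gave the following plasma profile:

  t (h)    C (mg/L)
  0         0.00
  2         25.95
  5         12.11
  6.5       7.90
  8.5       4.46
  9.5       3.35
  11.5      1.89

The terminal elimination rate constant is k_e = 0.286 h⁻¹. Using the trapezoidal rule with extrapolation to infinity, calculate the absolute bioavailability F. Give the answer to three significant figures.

F = 0.292

Trapezoidal AUC_0→11.5 (sublingual tablet):
  [0→2]: (0.00+25.95)/2 × 2 = 25.95
  [2→5]: (25.95+12.11)/2 × 3 = 57.09
  [5→6.5]: (12.11+7.90)/2 × 1.5 = 15.0075
  [6.5→8.5]: (7.90+4.46)/2 × 2 = 12.36
  [8.5→9.5]: (4.46+3.35)/2 × 1 = 3.905
  [9.5→11.5]: (3.35+1.89)/2 × 2 = 5.24
  Sum = 119.5525 mg/L·h
Tail: C_last/k_e = 1.89/0.286 = 6.608
AUC_0→∞ (sublingual tablet) = 119.5525 + 6.608 = 126.1605 mg/L·h
F = (AUC_ev/D_ev)/(AUC_iv/D_iv) = (126.1605/7.5)/(288/5) = 16.8214/57.6 = 0.2920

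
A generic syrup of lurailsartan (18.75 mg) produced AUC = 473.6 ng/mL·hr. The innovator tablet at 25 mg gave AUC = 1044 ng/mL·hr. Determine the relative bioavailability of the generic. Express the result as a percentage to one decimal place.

F_rel = 60.5%

F_rel = (AUC_test/D_test) / (AUC_ref/D_ref)
      = (473.6/18.75) / (1044/25)
      = 25.2587 / 41.76 = 0.6049 = 60.49%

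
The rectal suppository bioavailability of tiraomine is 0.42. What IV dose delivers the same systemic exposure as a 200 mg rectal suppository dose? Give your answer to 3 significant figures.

D_iv = 84.0 mg

Systemic exposure from an extravascular dose = F × D_ev, so the equivalent IV dose is F × D_ev.
D_iv = F × D_ev = 0.42 × 200 = 84 mg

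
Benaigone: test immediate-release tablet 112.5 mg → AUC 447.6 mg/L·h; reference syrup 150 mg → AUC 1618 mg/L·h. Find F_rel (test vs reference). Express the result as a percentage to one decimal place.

F_rel = (AUC_test/D_test) / (AUC_ref/D_ref)
      = (447.6/112.5) / (1618/150)
      = 3.97867 / 10.7867 = 0.3688 = 36.88%

F_rel = 36.9%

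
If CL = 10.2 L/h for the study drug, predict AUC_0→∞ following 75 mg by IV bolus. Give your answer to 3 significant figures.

AUC_0→∞ = Dose_iv / CL
        = 75 / 10.2 = 7.35294 mg/L·h

AUC = 7.35 mg/L·h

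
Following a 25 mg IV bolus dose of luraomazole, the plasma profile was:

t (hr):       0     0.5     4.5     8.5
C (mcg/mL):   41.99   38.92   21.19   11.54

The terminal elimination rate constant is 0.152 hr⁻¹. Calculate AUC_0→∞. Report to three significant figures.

Trapezoidal AUC_0→8.5:
  [0→0.5]: (41.99+38.92)/2 × 0.5 = 20.2275
  [0.5→4.5]: (38.92+21.19)/2 × 4 = 120.22
  [4.5→8.5]: (21.19+11.54)/2 × 4 = 65.46
  Sum = 205.9075 mcg/mL·hr
Extrapolated tail: C_last / k_e = 11.54 / 0.152 = 75.921
AUC_0→∞ = 205.9075 + 75.921 = 281.8285 mcg/mL·hr

AUC = 282 mcg/mL·hr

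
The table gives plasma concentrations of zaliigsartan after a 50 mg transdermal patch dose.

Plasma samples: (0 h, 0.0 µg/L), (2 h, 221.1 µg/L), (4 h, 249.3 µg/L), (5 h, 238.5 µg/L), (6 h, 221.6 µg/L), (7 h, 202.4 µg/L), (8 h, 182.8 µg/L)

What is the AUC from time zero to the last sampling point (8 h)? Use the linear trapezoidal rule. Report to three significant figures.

AUC = 1570 µg/L·h

Trapezoidal AUC_0→8:
  [0→2]: (0.0+221.1)/2 × 2 = 221.1
  [2→4]: (221.1+249.3)/2 × 2 = 470.4
  [4→5]: (249.3+238.5)/2 × 1 = 243.9
  [5→6]: (238.5+221.6)/2 × 1 = 230.05
  [6→7]: (221.6+202.4)/2 × 1 = 212.0
  [7→8]: (202.4+182.8)/2 × 1 = 192.6
  Sum = 1570.05 µg/L·h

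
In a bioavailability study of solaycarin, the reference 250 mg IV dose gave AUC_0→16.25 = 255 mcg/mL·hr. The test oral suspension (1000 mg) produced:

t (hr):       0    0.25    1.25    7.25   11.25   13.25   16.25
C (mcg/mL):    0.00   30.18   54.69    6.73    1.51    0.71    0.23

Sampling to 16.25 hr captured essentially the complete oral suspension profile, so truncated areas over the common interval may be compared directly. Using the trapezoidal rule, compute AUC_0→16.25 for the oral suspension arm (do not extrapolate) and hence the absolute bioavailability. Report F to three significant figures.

F = 0.246

Trapezoidal AUC_0→16.25 (oral suspension):
  [0→0.25]: (0.00+30.18)/2 × 0.25 = 3.7725
  [0.25→1.25]: (30.18+54.69)/2 × 1 = 42.435
  [1.25→7.25]: (54.69+6.73)/2 × 6 = 184.26
  [7.25→11.25]: (6.73+1.51)/2 × 4 = 16.48
  [11.25→13.25]: (1.51+0.71)/2 × 2 = 2.22
  [13.25→16.25]: (0.71+0.23)/2 × 3 = 1.41
  Sum = 250.5775 mcg/mL·hr
F = (AUC_ev/D_ev)/(AUC_iv/D_iv) = (250.5775/1000)/(255/250) = 0.2505775/1.02 = 0.2457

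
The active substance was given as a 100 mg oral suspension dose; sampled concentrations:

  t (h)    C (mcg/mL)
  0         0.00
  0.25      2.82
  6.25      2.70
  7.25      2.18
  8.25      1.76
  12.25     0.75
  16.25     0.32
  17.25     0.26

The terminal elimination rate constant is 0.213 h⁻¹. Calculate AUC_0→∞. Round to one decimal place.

Trapezoidal AUC_0→17.25:
  [0→0.25]: (0.00+2.82)/2 × 0.25 = 0.3525
  [0.25→6.25]: (2.82+2.70)/2 × 6 = 16.56
  [6.25→7.25]: (2.70+2.18)/2 × 1 = 2.44
  [7.25→8.25]: (2.18+1.76)/2 × 1 = 1.97
  [8.25→12.25]: (1.76+0.75)/2 × 4 = 5.02
  [12.25→16.25]: (0.75+0.32)/2 × 4 = 2.14
  [16.25→17.25]: (0.32+0.26)/2 × 1 = 0.29
  Sum = 28.7725 mcg/mL·h
Extrapolated tail: C_last / k_e = 0.26 / 0.213 = 1.221
AUC_0→∞ = 28.7725 + 1.221 = 29.9935 mcg/mL·h

AUC = 30.0 mcg/mL·h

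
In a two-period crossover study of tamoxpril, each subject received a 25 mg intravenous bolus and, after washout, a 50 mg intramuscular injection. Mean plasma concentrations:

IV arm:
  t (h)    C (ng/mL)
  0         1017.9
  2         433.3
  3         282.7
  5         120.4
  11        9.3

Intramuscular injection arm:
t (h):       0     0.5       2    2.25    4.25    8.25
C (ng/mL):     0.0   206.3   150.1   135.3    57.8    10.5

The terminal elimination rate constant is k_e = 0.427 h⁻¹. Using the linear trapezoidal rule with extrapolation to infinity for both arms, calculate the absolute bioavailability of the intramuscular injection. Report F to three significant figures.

F = 0.135

Trapezoidal AUC_0→11 (IV):
  [0→2]: (1017.9+433.3)/2 × 2 = 1451.2
  [2→3]: (433.3+282.7)/2 × 1 = 358.0
  [3→5]: (282.7+120.4)/2 × 2 = 403.1
  [5→11]: (120.4+9.3)/2 × 6 = 389.1
  Sum = 2601.4 ng/mL·h
IV tail: 9.3/0.427 = 21.780; AUC_iv,0→∞ = 2601.4 + 21.780 = 2623.18 ng/mL·h
Trapezoidal AUC_0→8.25 (intramuscular injection):
  [0→0.5]: (0.0+206.3)/2 × 0.5 = 51.575
  [0.5→2]: (206.3+150.1)/2 × 1.5 = 267.3
  [2→2.25]: (150.1+135.3)/2 × 0.25 = 35.675
  [2.25→4.25]: (135.3+57.8)/2 × 2 = 193.1
  [4.25→8.25]: (57.8+10.5)/2 × 4 = 136.6
  Sum = 684.25 ng/mL·h
intramuscular injection tail: 10.5/0.427 = 24.590; AUC_ev,0→∞ = 684.25 + 24.590 = 708.84 ng/mL·h
F = (AUC_ev/D_ev)/(AUC_iv/D_iv) = (708.84/50)/(2623.18/25) = 14.1768/104.9272 = 0.1351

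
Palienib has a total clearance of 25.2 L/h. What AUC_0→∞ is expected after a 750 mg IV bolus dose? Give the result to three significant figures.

AUC = 29.8 mg/L·h

AUC_0→∞ = Dose_iv / CL
        = 750 / 25.2 = 29.7619 mg/L·h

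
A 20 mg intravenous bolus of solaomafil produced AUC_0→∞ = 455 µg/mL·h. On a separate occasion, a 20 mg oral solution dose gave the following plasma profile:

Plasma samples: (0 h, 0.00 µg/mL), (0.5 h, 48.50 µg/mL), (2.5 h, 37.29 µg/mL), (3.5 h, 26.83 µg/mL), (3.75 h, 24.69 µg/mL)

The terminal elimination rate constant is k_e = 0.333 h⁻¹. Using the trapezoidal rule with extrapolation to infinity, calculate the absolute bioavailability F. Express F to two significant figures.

Trapezoidal AUC_0→3.75 (oral solution):
  [0→0.5]: (0.00+48.50)/2 × 0.5 = 12.125
  [0.5→2.5]: (48.50+37.29)/2 × 2 = 85.79
  [2.5→3.5]: (37.29+26.83)/2 × 1 = 32.06
  [3.5→3.75]: (26.83+24.69)/2 × 0.25 = 6.44
  Sum = 136.415 µg/mL·h
Tail: C_last/k_e = 24.69/0.333 = 74.144
AUC_0→∞ (oral solution) = 136.415 + 74.144 = 210.559 µg/mL·h
F = (AUC_ev/D_ev)/(AUC_iv/D_iv) = (210.559/20)/(455/20) = 10.52795/22.75 = 0.4628

F = 0.46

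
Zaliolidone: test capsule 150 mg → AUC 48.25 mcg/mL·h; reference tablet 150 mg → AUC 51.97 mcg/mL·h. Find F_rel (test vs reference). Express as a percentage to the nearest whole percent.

F_rel = 93%

F_rel = (AUC_test/D_test) / (AUC_ref/D_ref)
      = (48.25/150) / (51.97/150)
      = 0.321667 / 0.346467 = 0.9284 = 92.84%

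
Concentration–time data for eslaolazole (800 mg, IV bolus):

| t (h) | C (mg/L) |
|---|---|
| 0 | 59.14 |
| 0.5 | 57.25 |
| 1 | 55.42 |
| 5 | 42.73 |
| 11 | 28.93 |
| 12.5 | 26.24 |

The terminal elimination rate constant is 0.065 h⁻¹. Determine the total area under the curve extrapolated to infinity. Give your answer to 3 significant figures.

Trapezoidal AUC_0→12.5:
  [0→0.5]: (59.14+57.25)/2 × 0.5 = 29.0975
  [0.5→1]: (57.25+55.42)/2 × 0.5 = 28.1675
  [1→5]: (55.42+42.73)/2 × 4 = 196.3
  [5→11]: (42.73+28.93)/2 × 6 = 214.98
  [11→12.5]: (28.93+26.24)/2 × 1.5 = 41.3775
  Sum = 509.9225 mg/L·h
Extrapolated tail: C_last / k_e = 26.24 / 0.065 = 403.692
AUC_0→∞ = 509.9225 + 403.692 = 913.6145 mg/L·h

AUC = 914 mg/L·h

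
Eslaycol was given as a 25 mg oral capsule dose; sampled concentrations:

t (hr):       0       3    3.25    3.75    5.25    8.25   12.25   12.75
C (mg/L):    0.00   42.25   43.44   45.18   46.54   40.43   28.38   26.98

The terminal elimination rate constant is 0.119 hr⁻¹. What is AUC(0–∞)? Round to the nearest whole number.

Trapezoidal AUC_0→12.75:
  [0→3]: (0.00+42.25)/2 × 3 = 63.375
  [3→3.25]: (42.25+43.44)/2 × 0.25 = 10.71125
  [3.25→3.75]: (43.44+45.18)/2 × 0.5 = 22.155
  [3.75→5.25]: (45.18+46.54)/2 × 1.5 = 68.79
  [5.25→8.25]: (46.54+40.43)/2 × 3 = 130.455
  [8.25→12.25]: (40.43+28.38)/2 × 4 = 137.62
  [12.25→12.75]: (28.38+26.98)/2 × 0.5 = 13.84
  Sum = 446.94625 mg/L·hr
Extrapolated tail: C_last / k_e = 26.98 / 0.119 = 226.723
AUC_0→∞ = 446.94625 + 226.723 = 673.66925 mg/L·hr

AUC = 674 mg/L·hr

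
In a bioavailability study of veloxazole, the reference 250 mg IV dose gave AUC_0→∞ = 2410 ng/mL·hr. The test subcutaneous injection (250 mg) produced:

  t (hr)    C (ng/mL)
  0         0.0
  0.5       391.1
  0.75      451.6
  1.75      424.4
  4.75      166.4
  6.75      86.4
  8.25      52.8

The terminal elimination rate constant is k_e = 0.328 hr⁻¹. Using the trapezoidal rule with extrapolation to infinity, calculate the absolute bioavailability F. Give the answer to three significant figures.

Trapezoidal AUC_0→8.25 (subcutaneous injection):
  [0→0.5]: (0.0+391.1)/2 × 0.5 = 97.775
  [0.5→0.75]: (391.1+451.6)/2 × 0.25 = 105.3375
  [0.75→1.75]: (451.6+424.4)/2 × 1 = 438.0
  [1.75→4.75]: (424.4+166.4)/2 × 3 = 886.2
  [4.75→6.75]: (166.4+86.4)/2 × 2 = 252.8
  [6.75→8.25]: (86.4+52.8)/2 × 1.5 = 104.4
  Sum = 1884.5125 ng/mL·hr
Tail: C_last/k_e = 52.8/0.328 = 160.976
AUC_0→∞ (subcutaneous injection) = 1884.5125 + 160.976 = 2045.4885 ng/mL·hr
F = (AUC_ev/D_ev)/(AUC_iv/D_iv) = (2045.4885/250)/(2410/250) = 8.181954/9.64 = 0.8488

F = 0.849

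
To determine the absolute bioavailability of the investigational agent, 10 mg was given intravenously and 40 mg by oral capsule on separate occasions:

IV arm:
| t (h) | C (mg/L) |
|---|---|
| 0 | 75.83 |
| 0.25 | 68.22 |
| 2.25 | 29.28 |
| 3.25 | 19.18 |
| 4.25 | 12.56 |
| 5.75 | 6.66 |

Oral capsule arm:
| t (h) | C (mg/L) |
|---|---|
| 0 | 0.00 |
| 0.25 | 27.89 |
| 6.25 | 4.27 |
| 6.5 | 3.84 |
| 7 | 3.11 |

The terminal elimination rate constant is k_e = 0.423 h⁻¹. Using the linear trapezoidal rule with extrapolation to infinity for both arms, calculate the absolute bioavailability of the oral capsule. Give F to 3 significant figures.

F = 0.148

Trapezoidal AUC_0→5.75 (IV):
  [0→0.25]: (75.83+68.22)/2 × 0.25 = 18.00625
  [0.25→2.25]: (68.22+29.28)/2 × 2 = 97.5
  [2.25→3.25]: (29.28+19.18)/2 × 1 = 24.23
  [3.25→4.25]: (19.18+12.56)/2 × 1 = 15.87
  [4.25→5.75]: (12.56+6.66)/2 × 1.5 = 14.415
  Sum = 170.02125 mg/L·h
IV tail: 6.66/0.423 = 15.745; AUC_iv,0→∞ = 170.02125 + 15.745 = 185.76625 mg/L·h
Trapezoidal AUC_0→7 (oral capsule):
  [0→0.25]: (0.00+27.89)/2 × 0.25 = 3.48625
  [0.25→6.25]: (27.89+4.27)/2 × 6 = 96.48
  [6.25→6.5]: (4.27+3.84)/2 × 0.25 = 1.01375
  [6.5→7]: (3.84+3.11)/2 × 0.5 = 1.7375
  Sum = 102.7175 mg/L·h
oral capsule tail: 3.11/0.423 = 7.352; AUC_ev,0→∞ = 102.7175 + 7.352 = 110.0695 mg/L·h
F = (AUC_ev/D_ev)/(AUC_iv/D_iv) = (110.0695/40)/(185.76625/10) = 2.7517375/18.576625 = 0.1481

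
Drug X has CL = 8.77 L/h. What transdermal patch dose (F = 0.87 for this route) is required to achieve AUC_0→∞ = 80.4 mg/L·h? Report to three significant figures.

Dose = 810 mg

Dose = CL × AUC_0→∞ / F
     = 8.77 × 80.4 / 0.87 = 810.469 mg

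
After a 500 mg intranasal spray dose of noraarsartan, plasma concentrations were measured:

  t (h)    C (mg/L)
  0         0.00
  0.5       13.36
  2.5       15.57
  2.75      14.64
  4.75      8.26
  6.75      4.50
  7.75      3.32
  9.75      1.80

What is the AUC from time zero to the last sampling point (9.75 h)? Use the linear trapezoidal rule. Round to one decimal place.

Trapezoidal AUC_0→9.75:
  [0→0.5]: (0.00+13.36)/2 × 0.5 = 3.34
  [0.5→2.5]: (13.36+15.57)/2 × 2 = 28.93
  [2.5→2.75]: (15.57+14.64)/2 × 0.25 = 3.77625
  [2.75→4.75]: (14.64+8.26)/2 × 2 = 22.9
  [4.75→6.75]: (8.26+4.50)/2 × 2 = 12.76
  [6.75→7.75]: (4.50+3.32)/2 × 1 = 3.91
  [7.75→9.75]: (3.32+1.80)/2 × 2 = 5.12
  Sum = 80.73625 mg/L·h

AUC = 80.7 mg/L·h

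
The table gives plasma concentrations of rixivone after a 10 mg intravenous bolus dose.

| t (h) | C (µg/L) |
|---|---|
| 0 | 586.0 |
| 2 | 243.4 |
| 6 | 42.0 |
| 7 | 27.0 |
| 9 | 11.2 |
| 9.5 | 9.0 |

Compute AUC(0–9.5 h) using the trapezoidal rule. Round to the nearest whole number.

Trapezoidal AUC_0→9.5:
  [0→2]: (586.0+243.4)/2 × 2 = 829.4
  [2→6]: (243.4+42.0)/2 × 4 = 570.8
  [6→7]: (42.0+27.0)/2 × 1 = 34.5
  [7→9]: (27.0+11.2)/2 × 2 = 38.2
  [9→9.5]: (11.2+9.0)/2 × 0.5 = 5.05
  Sum = 1477.95 µg/L·h

AUC = 1478 µg/L·h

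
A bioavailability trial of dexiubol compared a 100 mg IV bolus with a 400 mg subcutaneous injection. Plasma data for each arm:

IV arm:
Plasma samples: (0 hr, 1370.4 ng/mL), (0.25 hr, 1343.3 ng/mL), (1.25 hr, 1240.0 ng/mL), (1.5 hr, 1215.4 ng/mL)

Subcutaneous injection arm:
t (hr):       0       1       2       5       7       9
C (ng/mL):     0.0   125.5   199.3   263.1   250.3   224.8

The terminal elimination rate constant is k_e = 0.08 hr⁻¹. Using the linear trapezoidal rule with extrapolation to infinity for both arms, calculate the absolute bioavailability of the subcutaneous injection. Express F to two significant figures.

F = 0.069

Trapezoidal AUC_0→1.5 (IV):
  [0→0.25]: (1370.4+1343.3)/2 × 0.25 = 339.2125
  [0.25→1.25]: (1343.3+1240.0)/2 × 1 = 1291.65
  [1.25→1.5]: (1240.0+1215.4)/2 × 0.25 = 306.925
  Sum = 1937.7875 ng/mL·hr
IV tail: 1215.4/0.08 = 15192.500; AUC_iv,0→∞ = 1937.7875 + 15192.500 = 17130.2875 ng/mL·hr
Trapezoidal AUC_0→9 (subcutaneous injection):
  [0→1]: (0.0+125.5)/2 × 1 = 62.75
  [1→2]: (125.5+199.3)/2 × 1 = 162.4
  [2→5]: (199.3+263.1)/2 × 3 = 693.6
  [5→7]: (263.1+250.3)/2 × 2 = 513.4
  [7→9]: (250.3+224.8)/2 × 2 = 475.1
  Sum = 1907.25 ng/mL·hr
subcutaneous injection tail: 224.8/0.08 = 2810.000; AUC_ev,0→∞ = 1907.25 + 2810.000 = 4717.25 ng/mL·hr
F = (AUC_ev/D_ev)/(AUC_iv/D_iv) = (4717.25/400)/(17130.2875/100) = 11.793125/171.303 = 0.0688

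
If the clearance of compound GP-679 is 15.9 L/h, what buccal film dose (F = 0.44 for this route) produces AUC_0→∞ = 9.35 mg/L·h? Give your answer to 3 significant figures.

Dose = 338 mg

Dose = CL × AUC_0→∞ / F
     = 15.9 × 9.35 / 0.44 = 337.875 mg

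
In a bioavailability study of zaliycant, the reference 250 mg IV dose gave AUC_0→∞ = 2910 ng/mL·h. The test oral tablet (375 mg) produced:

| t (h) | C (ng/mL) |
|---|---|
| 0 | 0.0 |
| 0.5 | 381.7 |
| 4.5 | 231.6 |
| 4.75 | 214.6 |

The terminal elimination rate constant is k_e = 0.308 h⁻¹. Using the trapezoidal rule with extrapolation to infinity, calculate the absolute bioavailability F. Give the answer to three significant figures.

F = 0.475

Trapezoidal AUC_0→4.75 (oral tablet):
  [0→0.5]: (0.0+381.7)/2 × 0.5 = 95.425
  [0.5→4.5]: (381.7+231.6)/2 × 4 = 1226.6
  [4.5→4.75]: (231.6+214.6)/2 × 0.25 = 55.775
  Sum = 1377.8 ng/mL·h
Tail: C_last/k_e = 214.6/0.308 = 696.753
AUC_0→∞ (oral tablet) = 1377.8 + 696.753 = 2074.553 ng/mL·h
F = (AUC_ev/D_ev)/(AUC_iv/D_iv) = (2074.553/375)/(2910/250) = 5.53214/11.64 = 0.4753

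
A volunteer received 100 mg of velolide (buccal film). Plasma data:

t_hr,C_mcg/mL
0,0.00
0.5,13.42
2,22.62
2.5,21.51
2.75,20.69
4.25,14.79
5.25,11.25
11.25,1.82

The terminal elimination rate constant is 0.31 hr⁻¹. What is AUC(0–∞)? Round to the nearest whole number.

Trapezoidal AUC_0→11.25:
  [0→0.5]: (0.00+13.42)/2 × 0.5 = 3.355
  [0.5→2]: (13.42+22.62)/2 × 1.5 = 27.03
  [2→2.5]: (22.62+21.51)/2 × 0.5 = 11.0325
  [2.5→2.75]: (21.51+20.69)/2 × 0.25 = 5.275
  [2.75→4.25]: (20.69+14.79)/2 × 1.5 = 26.61
  [4.25→5.25]: (14.79+11.25)/2 × 1 = 13.02
  [5.25→11.25]: (11.25+1.82)/2 × 6 = 39.21
  Sum = 125.5325 mcg/mL·hr
Extrapolated tail: C_last / k_e = 1.82 / 0.31 = 5.871
AUC_0→∞ = 125.5325 + 5.871 = 131.4035 mcg/mL·hr

AUC = 131 mcg/mL·hr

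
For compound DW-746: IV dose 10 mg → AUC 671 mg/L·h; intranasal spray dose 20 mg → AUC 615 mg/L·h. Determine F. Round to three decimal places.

F = (AUC_ev / D_ev) / (AUC_iv / D_iv)
  = (615/20) / (671/10)
  = 30.75 / 67.1 = 0.4583

F = 0.458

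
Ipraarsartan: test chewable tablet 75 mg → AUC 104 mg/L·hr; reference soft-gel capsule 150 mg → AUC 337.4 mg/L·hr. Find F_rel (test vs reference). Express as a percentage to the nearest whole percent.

F_rel = (AUC_test/D_test) / (AUC_ref/D_ref)
      = (104/75) / (337.4/150)
      = 1.38667 / 2.24933 = 0.6165 = 61.65%

F_rel = 62%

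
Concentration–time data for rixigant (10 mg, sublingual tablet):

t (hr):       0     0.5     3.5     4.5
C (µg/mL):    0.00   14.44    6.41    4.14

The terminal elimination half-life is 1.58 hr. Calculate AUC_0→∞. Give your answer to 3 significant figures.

AUC = 49.6 µg/mL·hr

Trapezoidal AUC_0→4.5:
  [0→0.5]: (0.00+14.44)/2 × 0.5 = 3.61
  [0.5→3.5]: (14.44+6.41)/2 × 3 = 31.275
  [3.5→4.5]: (6.41+4.14)/2 × 1 = 5.275
  Sum = 40.16 µg/mL·hr
k_e = ln2 / t½ = 0.693147 / 1.58 = 0.4387 hr^-1
Extrapolated tail: C_last / k_e = 4.14 / 0.4387 = 9.437
AUC_0→∞ = 40.16 + 9.437 = 49.597 µg/mL·hr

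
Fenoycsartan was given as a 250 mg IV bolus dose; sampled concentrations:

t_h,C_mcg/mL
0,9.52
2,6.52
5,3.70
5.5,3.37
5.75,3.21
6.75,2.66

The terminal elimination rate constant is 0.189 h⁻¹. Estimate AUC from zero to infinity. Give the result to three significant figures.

Trapezoidal AUC_0→6.75:
  [0→2]: (9.52+6.52)/2 × 2 = 16.04
  [2→5]: (6.52+3.70)/2 × 3 = 15.33
  [5→5.5]: (3.70+3.37)/2 × 0.5 = 1.7675
  [5.5→5.75]: (3.37+3.21)/2 × 0.25 = 0.8225
  [5.75→6.75]: (3.21+2.66)/2 × 1 = 2.935
  Sum = 36.895 mcg/mL·h
Extrapolated tail: C_last / k_e = 2.66 / 0.189 = 14.074
AUC_0→∞ = 36.895 + 14.074 = 50.969 mcg/mL·h

AUC = 51.0 mcg/mL·h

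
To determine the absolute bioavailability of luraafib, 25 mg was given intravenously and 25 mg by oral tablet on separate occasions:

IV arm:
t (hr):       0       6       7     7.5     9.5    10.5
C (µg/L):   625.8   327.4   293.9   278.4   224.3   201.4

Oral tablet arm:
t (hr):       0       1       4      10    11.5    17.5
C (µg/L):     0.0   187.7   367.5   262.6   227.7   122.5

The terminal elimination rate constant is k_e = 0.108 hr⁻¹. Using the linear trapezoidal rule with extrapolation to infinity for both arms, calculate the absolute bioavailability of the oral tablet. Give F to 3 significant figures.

Trapezoidal AUC_0→10.5 (IV):
  [0→6]: (625.8+327.4)/2 × 6 = 2859.6
  [6→7]: (327.4+293.9)/2 × 1 = 310.65
  [7→7.5]: (293.9+278.4)/2 × 0.5 = 143.075
  [7.5→9.5]: (278.4+224.3)/2 × 2 = 502.7
  [9.5→10.5]: (224.3+201.4)/2 × 1 = 212.85
  Sum = 4028.875 µg/L·hr
IV tail: 201.4/0.108 = 1864.815; AUC_iv,0→∞ = 4028.875 + 1864.815 = 5893.69 µg/L·hr
Trapezoidal AUC_0→17.5 (oral tablet):
  [0→1]: (0.0+187.7)/2 × 1 = 93.85
  [1→4]: (187.7+367.5)/2 × 3 = 832.8
  [4→10]: (367.5+262.6)/2 × 6 = 1890.3
  [10→11.5]: (262.6+227.7)/2 × 1.5 = 367.725
  [11.5→17.5]: (227.7+122.5)/2 × 6 = 1050.6
  Sum = 4235.275 µg/L·hr
oral tablet tail: 122.5/0.108 = 1134.259; AUC_ev,0→∞ = 4235.275 + 1134.259 = 5369.534 µg/L·hr
F = (AUC_ev/D_ev)/(AUC_iv/D_iv) = (5369.534/25)/(5893.69/25) = 214.78136/235.7476 = 0.9111

F = 0.911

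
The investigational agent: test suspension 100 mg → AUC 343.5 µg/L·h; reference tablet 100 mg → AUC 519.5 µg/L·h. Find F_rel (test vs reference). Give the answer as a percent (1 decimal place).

F_rel = (AUC_test/D_test) / (AUC_ref/D_ref)
      = (343.5/100) / (519.5/100)
      = 3.435 / 5.195 = 0.6612 = 66.12%

F_rel = 66.1%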